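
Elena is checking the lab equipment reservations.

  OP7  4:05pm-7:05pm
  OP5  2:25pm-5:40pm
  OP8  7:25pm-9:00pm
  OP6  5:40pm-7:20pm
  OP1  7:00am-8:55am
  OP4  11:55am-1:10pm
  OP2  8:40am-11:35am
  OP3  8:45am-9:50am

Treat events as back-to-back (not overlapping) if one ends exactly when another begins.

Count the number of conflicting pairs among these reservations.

5

Sorted by start: OP1, OP2, OP3, OP4, OP5, OP7, OP6, OP8.
OP2 starts before OP1 ends → OP1 and OP2 overlap.
OP3 starts before OP1 ends → OP1 and OP3 overlap.
OP4 starts after OP1 ends; OP1 is clear from here.
OP3 starts before OP2 ends → OP2 and OP3 overlap.
OP4 starts after OP2 ends; OP2 is clear from here.
OP4 starts after OP3 ends; OP3 is clear from here.
OP5 starts after OP4 ends; OP4 is clear from here.
OP7 starts before OP5 ends → OP5 and OP7 overlap.
OP6 starts exactly when OP5 ends (back-to-back, no overlap); OP5 is clear from here.
OP6 starts before OP7 ends → OP7 and OP6 overlap.
OP8 starts after OP7 ends.
OP8 starts after OP6 ends.
Overlapping pairs: OP1 & OP2, OP1 & OP3, OP2 & OP3, OP5 & OP7, OP6 & OP7 — 5 in total.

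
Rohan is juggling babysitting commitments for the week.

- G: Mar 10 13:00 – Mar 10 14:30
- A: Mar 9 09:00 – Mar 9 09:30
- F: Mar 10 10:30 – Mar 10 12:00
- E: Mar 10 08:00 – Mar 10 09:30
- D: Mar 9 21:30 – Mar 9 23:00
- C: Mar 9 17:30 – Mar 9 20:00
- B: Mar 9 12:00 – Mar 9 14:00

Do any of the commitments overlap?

No

Sorted by start: A, B, C, D, E, F, G.
B starts after A ends; A is clear from here.
C starts after B ends; B is clear from here.
D starts after C ends; C is clear from here.
E starts after D ends; D is clear from here.
F starts after E ends; E is clear from here.
G starts after F ends.
Every pair is clear; the schedule has no overlaps.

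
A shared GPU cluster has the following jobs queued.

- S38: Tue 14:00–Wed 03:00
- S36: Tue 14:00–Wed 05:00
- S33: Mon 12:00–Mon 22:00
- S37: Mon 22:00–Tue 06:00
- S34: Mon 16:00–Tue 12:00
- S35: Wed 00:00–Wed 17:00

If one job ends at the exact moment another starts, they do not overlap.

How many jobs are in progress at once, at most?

3

Sort all start/end points and keep a running count:
Mon 12:00 start S33 → 1
Mon 16:00 start S34 → 2
Mon 22:00 end S33 → 1
Mon 22:00 start S37 → 2
Tue 06:00 end S37 → 1
Tue 12:00 end S34 → 0
Tue 14:00 start S36 → 1
Tue 14:00 start S38 → 2
Wed 00:00 start S35 → 3
Wed 03:00 end S38 → 2
Wed 05:00 end S36 → 1
Wed 17:00 end S35 → 0
Peak is 3, at Wed 00:00 (S35, S36, S38).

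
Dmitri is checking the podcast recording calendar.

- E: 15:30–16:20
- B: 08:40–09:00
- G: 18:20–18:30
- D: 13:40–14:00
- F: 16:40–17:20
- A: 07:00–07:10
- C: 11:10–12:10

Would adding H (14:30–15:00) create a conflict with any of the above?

No — it doesn't clash with anything

A: ends 07:10 at or before H starts 14:30 → clear.
B: ends 09:00 at or before H starts 14:30 → clear.
C: ends 12:10 at or before H starts 14:30 → clear.
D: ends 14:00 at or before H starts 14:30 → clear.
E: starts 15:30 at or after H ends 15:00 → clear.
F: starts 16:40 at or after H ends 15:00 → clear.
G: starts 18:20 at or after H ends 15:00 → clear.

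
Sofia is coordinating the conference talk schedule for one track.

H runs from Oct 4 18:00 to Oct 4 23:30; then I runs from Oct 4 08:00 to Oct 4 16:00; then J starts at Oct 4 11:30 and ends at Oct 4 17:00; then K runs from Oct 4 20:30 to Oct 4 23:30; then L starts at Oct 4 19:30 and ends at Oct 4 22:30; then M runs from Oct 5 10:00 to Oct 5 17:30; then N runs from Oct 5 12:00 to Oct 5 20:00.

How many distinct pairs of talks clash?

Check each pair: they overlap iff neither finishes before the other starts.
Sorted by start: I, J, H, L, K, M, N.
J starts before I ends → I and J overlap.
H starts after I ends, so I has no further overlaps.
H starts after J ends, so J has no further overlaps.
L starts before H ends → H and L overlap.
K starts before H ends → H and K overlap.
M starts after H ends, so H has no further overlaps.
K starts before L ends → L and K overlap.
M starts after L ends, so L has no further overlaps.
M starts after K ends, so K has no further overlaps.
N starts before M ends → M and N overlap.
Overlapping pairs: H & K, H & L, I & J, K & L, M & N — 5 in total.

5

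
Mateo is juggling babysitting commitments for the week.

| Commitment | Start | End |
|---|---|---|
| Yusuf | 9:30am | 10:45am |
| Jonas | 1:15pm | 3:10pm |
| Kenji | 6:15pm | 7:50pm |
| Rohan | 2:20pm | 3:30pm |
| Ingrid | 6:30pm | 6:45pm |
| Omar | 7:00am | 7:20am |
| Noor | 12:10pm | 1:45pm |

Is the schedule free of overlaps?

No

Sorted by start: Omar, Yusuf, Noor, Jonas, Rohan, Kenji, Ingrid.
Yusuf starts after Omar ends; Omar is clear from here.
Noor starts after Yusuf ends; Yusuf is clear from here.
Jonas starts before Noor ends → Noor and Jonas overlap.
That's a conflict, so the schedule is not conflict-free.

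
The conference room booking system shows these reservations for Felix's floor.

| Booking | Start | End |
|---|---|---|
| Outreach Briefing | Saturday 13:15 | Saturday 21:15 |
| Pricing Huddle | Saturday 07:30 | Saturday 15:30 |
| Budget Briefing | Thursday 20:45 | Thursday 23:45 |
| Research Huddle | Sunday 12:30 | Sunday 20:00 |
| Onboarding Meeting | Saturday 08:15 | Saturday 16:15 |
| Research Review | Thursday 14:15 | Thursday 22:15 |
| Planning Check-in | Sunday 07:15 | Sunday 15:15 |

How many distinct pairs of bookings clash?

5

Sorted by start: Research Review, Budget Briefing, Pricing Huddle, Onboarding Meeting, Outreach Briefing, Planning Check-in, Research Huddle.
Budget Briefing starts before Research Review ends → Research Review and Budget Briefing overlap.
Pricing Huddle starts after Research Review ends, so nothing later overlaps Research Review either.
Pricing Huddle starts after Budget Briefing ends, so nothing later overlaps Budget Briefing either.
Onboarding Meeting starts before Pricing Huddle ends → Pricing Huddle and Onboarding Meeting overlap.
Outreach Briefing starts before Pricing Huddle ends → Pricing Huddle and Outreach Briefing overlap.
Planning Check-in starts after Pricing Huddle ends, so nothing later overlaps Pricing Huddle either.
Outreach Briefing starts before Onboarding Meeting ends → Onboarding Meeting and Outreach Briefing overlap.
Planning Check-in starts after Onboarding Meeting ends, so nothing later overlaps Onboarding Meeting either.
Planning Check-in starts after Outreach Briefing ends, so nothing later overlaps Outreach Briefing either.
Research Huddle starts before Planning Check-in ends → Planning Check-in and Research Huddle overlap.
Overlapping pairs: Budget Briefing & Research Review, Onboarding Meeting & Outreach Briefing, Onboarding Meeting & Pricing Huddle, Outreach Briefing & Pricing Huddle, Planning Check-in & Research Huddle — 5 in total.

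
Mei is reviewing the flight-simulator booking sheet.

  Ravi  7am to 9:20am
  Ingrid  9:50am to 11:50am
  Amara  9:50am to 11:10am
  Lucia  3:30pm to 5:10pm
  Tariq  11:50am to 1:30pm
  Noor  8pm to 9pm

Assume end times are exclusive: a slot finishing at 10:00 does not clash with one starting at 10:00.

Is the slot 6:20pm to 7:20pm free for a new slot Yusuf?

Ravi: ends 9:20am at or before Yusuf starts 6:20pm → clear.
Ingrid: ends 11:50am at or before Yusuf starts 6:20pm → clear.
Amara: ends 11:10am at or before Yusuf starts 6:20pm → clear.
Tariq: ends 1:30pm at or before Yusuf starts 6:20pm → clear.
Lucia: ends 5:10pm at or before Yusuf starts 6:20pm → clear.
Noor: starts 8pm at or after Yusuf ends 7:20pm → clear.

Yes — the slot is free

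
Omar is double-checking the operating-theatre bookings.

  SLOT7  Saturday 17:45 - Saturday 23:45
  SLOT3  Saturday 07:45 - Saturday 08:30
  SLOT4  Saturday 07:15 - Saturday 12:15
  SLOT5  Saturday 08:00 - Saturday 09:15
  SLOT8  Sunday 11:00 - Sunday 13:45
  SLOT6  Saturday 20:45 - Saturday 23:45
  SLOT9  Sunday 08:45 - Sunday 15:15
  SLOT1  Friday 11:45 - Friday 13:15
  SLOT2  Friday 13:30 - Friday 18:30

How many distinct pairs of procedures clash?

Check each pair: they overlap iff neither finishes before the other starts.
Sorted by start: SLOT1, SLOT2, SLOT4, SLOT3, SLOT5, SLOT7, SLOT6, SLOT9, SLOT8.
SLOT2 starts after SLOT1 ends, so SLOT1 has no further overlaps.
SLOT4 starts after SLOT2 ends, so SLOT2 has no further overlaps.
SLOT3 starts before SLOT4 ends → SLOT4 and SLOT3 overlap.
SLOT5 starts before SLOT4 ends → SLOT4 and SLOT5 overlap.
SLOT7 starts after SLOT4 ends, so SLOT4 has no further overlaps.
SLOT5 starts before SLOT3 ends → SLOT3 and SLOT5 overlap.
SLOT7 starts after SLOT3 ends, so SLOT3 has no further overlaps.
SLOT7 starts after SLOT5 ends, so SLOT5 has no further overlaps.
SLOT6 starts before SLOT7 ends → SLOT7 and SLOT6 overlap.
SLOT9 starts after SLOT7 ends, so SLOT7 has no further overlaps.
SLOT9 starts after SLOT6 ends, so SLOT6 has no further overlaps.
SLOT8 starts before SLOT9 ends → SLOT9 and SLOT8 overlap.
Overlapping pairs: SLOT3 & SLOT4, SLOT3 & SLOT5, SLOT4 & SLOT5, SLOT6 & SLOT7, SLOT8 & SLOT9 — 5 in total.

5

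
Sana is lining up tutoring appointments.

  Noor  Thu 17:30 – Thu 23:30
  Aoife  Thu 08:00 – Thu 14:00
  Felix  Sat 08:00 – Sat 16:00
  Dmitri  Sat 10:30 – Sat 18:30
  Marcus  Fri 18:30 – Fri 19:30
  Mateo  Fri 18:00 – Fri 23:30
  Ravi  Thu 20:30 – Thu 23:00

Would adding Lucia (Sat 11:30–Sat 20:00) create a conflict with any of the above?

Yes — it overlaps Dmitri, Felix

Aoife: ends Thu 14:00 at or before Lucia starts Sat 11:30 → clear.
Noor: ends Thu 23:30 at or before Lucia starts Sat 11:30 → clear.
Ravi: ends Thu 23:00 at or before Lucia starts Sat 11:30 → clear.
Mateo: ends Fri 23:30 at or before Lucia starts Sat 11:30 → clear.
Marcus: ends Fri 19:30 at or before Lucia starts Sat 11:30 → clear.
Felix: starts Sat 08:00 before Lucia ends Sat 20:00, and ends Sat 16:00 after Lucia starts Sat 11:30 → overlap.
Dmitri: starts Sat 10:30 before Lucia ends Sat 20:00, and ends Sat 18:30 after Lucia starts Sat 11:30 → overlap.
Lucia overlaps Felix, Dmitri.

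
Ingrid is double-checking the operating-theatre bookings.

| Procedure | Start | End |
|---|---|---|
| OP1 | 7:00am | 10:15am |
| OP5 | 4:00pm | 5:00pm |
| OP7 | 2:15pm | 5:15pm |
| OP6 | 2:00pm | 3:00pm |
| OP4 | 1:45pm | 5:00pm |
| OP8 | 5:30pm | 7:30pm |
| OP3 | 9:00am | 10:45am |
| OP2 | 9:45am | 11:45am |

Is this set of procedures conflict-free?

No

Sorted by start: OP1, OP3, OP2, OP4, OP6, OP7, OP5, OP8.
OP3 starts before OP1 ends → OP1 and OP3 overlap.
That's a conflict, so the schedule is not conflict-free.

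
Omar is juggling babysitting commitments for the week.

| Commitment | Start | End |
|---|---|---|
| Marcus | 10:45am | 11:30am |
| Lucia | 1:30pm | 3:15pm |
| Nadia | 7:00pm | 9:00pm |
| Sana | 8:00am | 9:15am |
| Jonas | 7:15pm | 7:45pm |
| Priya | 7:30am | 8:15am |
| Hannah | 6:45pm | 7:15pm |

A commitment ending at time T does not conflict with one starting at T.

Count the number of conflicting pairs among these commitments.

3

Two intervals overlap when each starts before the other ends.
Sorted by start: Priya, Sana, Marcus, Lucia, Hannah, Nadia, Jonas.
Sana starts before Priya ends → Priya and Sana overlap.
Marcus starts after Priya ends; Priya is clear from here.
Marcus starts after Sana ends; Sana is clear from here.
Lucia starts after Marcus ends; Marcus is clear from here.
Hannah starts after Lucia ends; Lucia is clear from here.
Nadia starts before Hannah ends → Hannah and Nadia overlap.
Jonas starts exactly when Hannah ends (back-to-back, no overlap).
Jonas starts before Nadia ends → Nadia and Jonas overlap.
Overlapping pairs: Hannah & Nadia, Jonas & Nadia, Priya & Sana — 3 in total.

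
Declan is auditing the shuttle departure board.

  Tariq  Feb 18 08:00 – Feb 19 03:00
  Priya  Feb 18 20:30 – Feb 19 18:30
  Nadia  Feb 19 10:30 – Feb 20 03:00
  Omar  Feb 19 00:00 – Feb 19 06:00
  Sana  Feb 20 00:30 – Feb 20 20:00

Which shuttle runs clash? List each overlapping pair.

Nadia & Priya, Nadia & Sana, Omar & Priya, Omar & Tariq, Priya & Tariq

Two intervals overlap when each starts before the other ends.
Sorted by start: Tariq, Priya, Omar, Nadia, Sana.
Priya starts before Tariq ends → Tariq and Priya overlap.
Omar starts before Tariq ends → Tariq and Omar overlap.
Nadia starts after Tariq ends, so Tariq has no further overlaps.
Omar starts before Priya ends → Priya and Omar overlap.
Nadia starts before Priya ends → Priya and Nadia overlap.
Sana starts after Priya ends.
Nadia starts after Omar ends, so Omar has no further overlaps.
Sana starts before Nadia ends → Nadia and Sana overlap.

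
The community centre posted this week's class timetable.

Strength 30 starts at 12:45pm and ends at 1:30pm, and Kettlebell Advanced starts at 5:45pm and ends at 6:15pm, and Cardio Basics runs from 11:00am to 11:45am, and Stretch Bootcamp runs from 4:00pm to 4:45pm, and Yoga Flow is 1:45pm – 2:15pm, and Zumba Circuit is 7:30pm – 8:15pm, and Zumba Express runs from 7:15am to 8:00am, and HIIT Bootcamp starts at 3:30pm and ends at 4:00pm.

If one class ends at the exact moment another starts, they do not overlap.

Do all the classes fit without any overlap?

Yes

Sorted by start: Zumba Express, Cardio Basics, Strength 30, Yoga Flow, HIIT Bootcamp, Stretch Bootcamp, Kettlebell Advanced, Zumba Circuit.
Cardio Basics starts after Zumba Express ends — done with Zumba Express.
Strength 30 starts after Cardio Basics ends — done with Cardio Basics.
Yoga Flow starts after Strength 30 ends — done with Strength 30.
HIIT Bootcamp starts after Yoga Flow ends — done with Yoga Flow.
Stretch Bootcamp starts exactly when HIIT Bootcamp ends (back-to-back, no overlap) — done with HIIT Bootcamp.
Kettlebell Advanced starts after Stretch Bootcamp ends — done with Stretch Bootcamp.
Zumba Circuit starts after Kettlebell Advanced ends.
Every pair is clear; the schedule has no overlaps.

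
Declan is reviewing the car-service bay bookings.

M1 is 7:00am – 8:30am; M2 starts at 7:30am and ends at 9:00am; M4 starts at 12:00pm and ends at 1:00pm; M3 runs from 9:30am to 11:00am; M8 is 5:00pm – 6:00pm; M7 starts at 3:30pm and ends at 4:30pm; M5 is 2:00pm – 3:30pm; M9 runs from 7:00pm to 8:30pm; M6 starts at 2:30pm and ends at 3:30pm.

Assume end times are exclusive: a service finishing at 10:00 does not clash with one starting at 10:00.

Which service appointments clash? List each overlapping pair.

M1 & M2, M5 & M6

Sorted by start: M1, M2, M3, M4, M5, M6, M7, M8, M9.
M2 starts before M1 ends → M1 and M2 overlap.
M3 starts after M1 ends — done with M1.
M3 starts after M2 ends — done with M2.
M4 starts after M3 ends — done with M3.
M5 starts after M4 ends — done with M4.
M6 starts before M5 ends → M5 and M6 overlap.
M7 starts exactly when M5 ends (back-to-back, no overlap) — done with M5.
M7 starts exactly when M6 ends (back-to-back, no overlap) — done with M6.
M8 starts after M7 ends — done with M7.
M9 starts after M8 ends.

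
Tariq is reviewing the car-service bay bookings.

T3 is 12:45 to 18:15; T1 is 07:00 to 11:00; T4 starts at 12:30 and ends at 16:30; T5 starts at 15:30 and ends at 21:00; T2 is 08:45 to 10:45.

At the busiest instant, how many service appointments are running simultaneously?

Walk through starts and ends in time order (an end at T is processed before a start at T):
07:00 start T1 → 1
08:45 start T2 → 2
10:45 end T2 → 1
11:00 end T1 → 0
12:30 start T4 → 1
12:45 start T3 → 2
15:30 start T5 → 3
16:30 end T4 → 2
18:15 end T3 → 1
21:00 end T5 → 0
Peak is 3, at 15:30 (T3, T4, T5).

3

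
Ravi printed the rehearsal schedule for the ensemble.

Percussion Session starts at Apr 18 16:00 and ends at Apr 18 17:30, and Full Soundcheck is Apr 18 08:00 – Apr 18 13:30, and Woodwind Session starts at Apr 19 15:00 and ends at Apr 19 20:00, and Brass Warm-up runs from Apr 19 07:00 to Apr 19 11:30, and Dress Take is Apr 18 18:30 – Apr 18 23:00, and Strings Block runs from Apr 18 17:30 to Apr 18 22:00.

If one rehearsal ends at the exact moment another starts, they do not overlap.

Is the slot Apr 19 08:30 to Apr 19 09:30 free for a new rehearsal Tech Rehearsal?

No — it overlaps Brass Warm-up

Full Soundcheck: ends Apr 18 13:30 at or before Tech Rehearsal starts Apr 19 08:30 → clear.
Percussion Session: ends Apr 18 17:30 at or before Tech Rehearsal starts Apr 19 08:30 → clear.
Strings Block: ends Apr 18 22:00 at or before Tech Rehearsal starts Apr 19 08:30 → clear.
Dress Take: ends Apr 18 23:00 at or before Tech Rehearsal starts Apr 19 08:30 → clear.
Brass Warm-up: starts Apr 19 07:00 before Tech Rehearsal ends Apr 19 09:30, and ends Apr 19 11:30 after Tech Rehearsal starts Apr 19 08:30 → overlap.
Woodwind Session: starts Apr 19 15:00 at or after Tech Rehearsal ends Apr 19 09:30 → clear.
Tech Rehearsal overlaps Brass Warm-up.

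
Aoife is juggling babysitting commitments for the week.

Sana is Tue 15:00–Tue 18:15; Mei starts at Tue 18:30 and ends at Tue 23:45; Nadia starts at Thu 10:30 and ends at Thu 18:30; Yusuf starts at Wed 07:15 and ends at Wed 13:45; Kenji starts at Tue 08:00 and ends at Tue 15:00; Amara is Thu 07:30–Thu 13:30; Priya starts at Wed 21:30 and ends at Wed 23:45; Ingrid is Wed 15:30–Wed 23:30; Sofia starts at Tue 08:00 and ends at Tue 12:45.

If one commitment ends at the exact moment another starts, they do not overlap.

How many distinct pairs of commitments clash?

Sorted by start: Kenji, Sofia, Sana, Mei, Yusuf, Ingrid, Priya, Amara, Nadia.
Sofia starts before Kenji ends → Kenji and Sofia overlap.
Sana starts exactly when Kenji ends (back-to-back, no overlap) — done with Kenji.
Sana starts after Sofia ends — done with Sofia.
Mei starts after Sana ends — done with Sana.
Yusuf starts after Mei ends — done with Mei.
Ingrid starts after Yusuf ends — done with Yusuf.
Priya starts before Ingrid ends → Ingrid and Priya overlap.
Amara starts after Ingrid ends — done with Ingrid.
Amara starts after Priya ends — done with Priya.
Nadia starts before Amara ends → Amara and Nadia overlap.
Overlapping pairs: Amara & Nadia, Ingrid & Priya, Kenji & Sofia — 3 in total.

3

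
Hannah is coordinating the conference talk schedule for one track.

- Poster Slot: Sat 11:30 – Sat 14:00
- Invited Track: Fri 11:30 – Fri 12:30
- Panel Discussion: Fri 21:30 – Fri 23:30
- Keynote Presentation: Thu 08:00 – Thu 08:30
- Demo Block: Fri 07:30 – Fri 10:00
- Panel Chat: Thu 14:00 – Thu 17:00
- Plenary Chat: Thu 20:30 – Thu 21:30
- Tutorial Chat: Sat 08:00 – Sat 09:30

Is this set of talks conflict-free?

Sorted by start: Keynote Presentation, Panel Chat, Plenary Chat, Demo Block, Invited Track, Panel Discussion, Tutorial Chat, Poster Slot.
Panel Chat starts after Keynote Presentation ends, so nothing later overlaps Keynote Presentation either.
Plenary Chat starts after Panel Chat ends, so nothing later overlaps Panel Chat either.
Demo Block starts after Plenary Chat ends, so nothing later overlaps Plenary Chat either.
Invited Track starts after Demo Block ends, so nothing later overlaps Demo Block either.
Panel Discussion starts after Invited Track ends, so nothing later overlaps Invited Track either.
Tutorial Chat starts after Panel Discussion ends, so nothing later overlaps Panel Discussion either.
Poster Slot starts after Tutorial Chat ends.
Every pair is clear; the schedule has no overlaps.

Yes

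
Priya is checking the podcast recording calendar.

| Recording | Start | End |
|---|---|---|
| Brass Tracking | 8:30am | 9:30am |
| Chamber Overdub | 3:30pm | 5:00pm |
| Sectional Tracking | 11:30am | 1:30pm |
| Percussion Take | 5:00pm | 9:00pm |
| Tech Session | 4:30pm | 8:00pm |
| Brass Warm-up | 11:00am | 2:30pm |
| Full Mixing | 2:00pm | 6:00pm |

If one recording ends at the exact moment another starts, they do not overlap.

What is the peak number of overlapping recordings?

3

Sweep the timeline, counting +1 at each start and −1 at each end (ends before starts at a tie):
8:30am start Brass Tracking → 1
9:30am end Brass Tracking → 0
11:00am start Brass Warm-up → 1
11:30am start Sectional Tracking → 2
1:30pm end Sectional Tracking → 1
2:00pm start Full Mixing → 2
2:30pm end Brass Warm-up → 1
3:30pm start Chamber Overdub → 2
4:30pm start Tech Session → 3
5:00pm end Chamber Overdub → 2
5:00pm start Percussion Take → 3
6:00pm end Full Mixing → 2
8:00pm end Tech Session → 1
9:00pm end Percussion Take → 0
Peak is 3, at 4:30pm (Chamber Overdub, Full Mixing, Tech Session).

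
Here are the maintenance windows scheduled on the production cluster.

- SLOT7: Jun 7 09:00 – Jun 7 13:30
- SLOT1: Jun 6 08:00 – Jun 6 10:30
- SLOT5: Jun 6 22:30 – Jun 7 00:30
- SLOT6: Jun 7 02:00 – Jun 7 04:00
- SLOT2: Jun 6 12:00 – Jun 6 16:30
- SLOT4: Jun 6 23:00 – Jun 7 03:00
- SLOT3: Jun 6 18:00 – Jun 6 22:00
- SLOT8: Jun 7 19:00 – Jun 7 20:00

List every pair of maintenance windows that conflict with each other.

Sorted by start: SLOT1, SLOT2, SLOT3, SLOT5, SLOT4, SLOT6, SLOT7, SLOT8.
SLOT2 starts after SLOT1 ends, so SLOT1 has no further overlaps.
SLOT3 starts after SLOT2 ends, so SLOT2 has no further overlaps.
SLOT5 starts after SLOT3 ends, so SLOT3 has no further overlaps.
SLOT4 starts before SLOT5 ends → SLOT5 and SLOT4 overlap.
SLOT6 starts after SLOT5 ends, so SLOT5 has no further overlaps.
SLOT6 starts before SLOT4 ends → SLOT4 and SLOT6 overlap.
SLOT7 starts after SLOT4 ends, so SLOT4 has no further overlaps.
SLOT7 starts after SLOT6 ends, so SLOT6 has no further overlaps.
SLOT8 starts after SLOT7 ends.

SLOT4 & SLOT5, SLOT4 & SLOT6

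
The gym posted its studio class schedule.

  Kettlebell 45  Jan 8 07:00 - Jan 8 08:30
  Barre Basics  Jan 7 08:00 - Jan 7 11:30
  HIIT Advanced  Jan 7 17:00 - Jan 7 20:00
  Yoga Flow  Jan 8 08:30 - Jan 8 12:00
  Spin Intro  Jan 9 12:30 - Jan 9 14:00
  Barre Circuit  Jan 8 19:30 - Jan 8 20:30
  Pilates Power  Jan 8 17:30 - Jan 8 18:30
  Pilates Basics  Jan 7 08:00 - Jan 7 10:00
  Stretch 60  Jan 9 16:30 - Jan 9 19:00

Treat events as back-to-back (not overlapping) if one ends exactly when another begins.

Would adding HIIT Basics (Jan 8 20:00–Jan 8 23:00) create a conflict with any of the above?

Yes — it overlaps Barre Circuit

Pilates Basics: ends Jan 7 10:00 at or before HIIT Basics starts Jan 8 20:00 → clear.
Barre Basics: ends Jan 7 11:30 at or before HIIT Basics starts Jan 8 20:00 → clear.
HIIT Advanced: ends Jan 7 20:00 at or before HIIT Basics starts Jan 8 20:00 → clear.
Kettlebell 45: ends Jan 8 08:30 at or before HIIT Basics starts Jan 8 20:00 → clear.
Yoga Flow: ends Jan 8 12:00 at or before HIIT Basics starts Jan 8 20:00 → clear.
Pilates Power: ends Jan 8 18:30 at or before HIIT Basics starts Jan 8 20:00 → clear.
Barre Circuit: starts Jan 8 19:30 before HIIT Basics ends Jan 8 23:00, and ends Jan 8 20:30 after HIIT Basics starts Jan 8 20:00 → overlap.
Spin Intro: starts Jan 9 12:30 at or after HIIT Basics ends Jan 8 23:00 → clear.
Stretch 60: starts Jan 9 16:30 at or after HIIT Basics ends Jan 8 23:00 → clear.
HIIT Basics overlaps Barre Circuit.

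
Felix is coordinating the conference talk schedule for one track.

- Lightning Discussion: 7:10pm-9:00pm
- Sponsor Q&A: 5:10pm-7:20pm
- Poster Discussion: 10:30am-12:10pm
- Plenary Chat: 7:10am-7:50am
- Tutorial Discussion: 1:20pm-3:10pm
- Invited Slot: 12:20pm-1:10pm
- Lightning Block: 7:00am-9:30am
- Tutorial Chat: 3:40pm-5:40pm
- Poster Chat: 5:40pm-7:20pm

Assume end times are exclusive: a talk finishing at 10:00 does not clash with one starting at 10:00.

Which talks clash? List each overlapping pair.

Lightning Block & Plenary Chat, Lightning Discussion & Poster Chat, Lightning Discussion & Sponsor Q&A, Poster Chat & Sponsor Q&A, Sponsor Q&A & Tutorial Chat

Sorted by start: Lightning Block, Plenary Chat, Poster Discussion, Invited Slot, Tutorial Discussion, Tutorial Chat, Sponsor Q&A, Poster Chat, Lightning Discussion.
Plenary Chat starts before Lightning Block ends → Lightning Block and Plenary Chat overlap.
Poster Discussion starts after Lightning Block ends — done with Lightning Block.
Poster Discussion starts after Plenary Chat ends — done with Plenary Chat.
Invited Slot starts after Poster Discussion ends — done with Poster Discussion.
Tutorial Discussion starts after Invited Slot ends — done with Invited Slot.
Tutorial Chat starts after Tutorial Discussion ends — done with Tutorial Discussion.
Sponsor Q&A starts before Tutorial Chat ends → Tutorial Chat and Sponsor Q&A overlap.
Poster Chat starts exactly when Tutorial Chat ends (back-to-back, no overlap) — done with Tutorial Chat.
Poster Chat starts before Sponsor Q&A ends → Sponsor Q&A and Poster Chat overlap.
Lightning Discussion starts before Sponsor Q&A ends → Sponsor Q&A and Lightning Discussion overlap.
Lightning Discussion starts before Poster Chat ends → Poster Chat and Lightning Discussion overlap.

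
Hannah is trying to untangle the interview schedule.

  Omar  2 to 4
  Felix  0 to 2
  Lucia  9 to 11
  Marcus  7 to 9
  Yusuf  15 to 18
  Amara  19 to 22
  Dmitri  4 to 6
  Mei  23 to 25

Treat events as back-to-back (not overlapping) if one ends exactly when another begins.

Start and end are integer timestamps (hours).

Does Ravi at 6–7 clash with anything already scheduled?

No — it doesn't clash with anything

Felix: ends 2 at or before Ravi starts 6 → clear.
Omar: ends 4 at or before Ravi starts 6 → clear.
Dmitri: ends 6 at or before Ravi starts 6 → clear.
Marcus: starts 7 at or after Ravi ends 7 → clear.
Lucia: starts 9 at or after Ravi ends 7 → clear.
Yusuf: starts 15 at or after Ravi ends 7 → clear.
Amara: starts 19 at or after Ravi ends 7 → clear.
Mei: starts 23 at or after Ravi ends 7 → clear.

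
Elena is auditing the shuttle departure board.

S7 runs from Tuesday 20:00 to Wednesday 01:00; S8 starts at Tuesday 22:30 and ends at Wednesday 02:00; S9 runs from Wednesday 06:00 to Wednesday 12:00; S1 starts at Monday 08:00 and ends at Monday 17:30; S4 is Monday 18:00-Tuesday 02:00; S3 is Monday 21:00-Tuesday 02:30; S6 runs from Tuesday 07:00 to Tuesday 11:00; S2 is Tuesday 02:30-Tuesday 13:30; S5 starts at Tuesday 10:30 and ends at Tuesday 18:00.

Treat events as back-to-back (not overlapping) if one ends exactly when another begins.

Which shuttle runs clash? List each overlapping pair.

S2 & S5, S2 & S6, S3 & S4, S5 & S6, S7 & S8

Sorted by start: S1, S4, S3, S2, S6, S5, S7, S8, S9.
S4 starts after S1 ends — done with S1.
S3 starts before S4 ends → S4 and S3 overlap.
S2 starts after S4 ends — done with S4.
S2 starts exactly when S3 ends (back-to-back, no overlap) — done with S3.
S6 starts before S2 ends → S2 and S6 overlap.
S5 starts before S2 ends → S2 and S5 overlap.
S7 starts after S2 ends — done with S2.
S5 starts before S6 ends → S6 and S5 overlap.
S7 starts after S6 ends — done with S6.
S7 starts after S5 ends — done with S5.
S8 starts before S7 ends → S7 and S8 overlap.
S9 starts after S7 ends.
S9 starts after S8 ends.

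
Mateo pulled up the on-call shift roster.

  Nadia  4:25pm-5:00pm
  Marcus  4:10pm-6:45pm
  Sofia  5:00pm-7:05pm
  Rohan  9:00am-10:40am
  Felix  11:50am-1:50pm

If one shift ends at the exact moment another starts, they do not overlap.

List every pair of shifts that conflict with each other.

Two intervals overlap when each starts before the other ends.
Sorted by start: Rohan, Felix, Marcus, Nadia, Sofia.
Felix starts after Rohan ends; Rohan is clear from here.
Marcus starts after Felix ends; Felix is clear from here.
Nadia starts before Marcus ends → Marcus and Nadia overlap.
Sofia starts before Marcus ends → Marcus and Sofia overlap.
Sofia starts exactly when Nadia ends (back-to-back, no overlap).

Marcus & Nadia, Marcus & Sofia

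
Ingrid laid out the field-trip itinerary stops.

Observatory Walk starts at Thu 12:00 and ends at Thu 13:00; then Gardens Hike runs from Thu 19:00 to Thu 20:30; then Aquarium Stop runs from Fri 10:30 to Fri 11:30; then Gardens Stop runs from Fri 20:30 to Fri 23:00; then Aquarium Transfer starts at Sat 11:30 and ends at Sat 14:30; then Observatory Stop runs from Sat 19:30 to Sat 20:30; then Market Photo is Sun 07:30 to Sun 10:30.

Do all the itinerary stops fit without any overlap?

Sorted by start: Observatory Walk, Gardens Hike, Aquarium Stop, Gardens Stop, Aquarium Transfer, Observatory Stop, Market Photo.
Gardens Hike starts after Observatory Walk ends, so Observatory Walk has no further overlaps.
Aquarium Stop starts after Gardens Hike ends, so Gardens Hike has no further overlaps.
Gardens Stop starts after Aquarium Stop ends, so Aquarium Stop has no further overlaps.
Aquarium Transfer starts after Gardens Stop ends, so Gardens Stop has no further overlaps.
Observatory Stop starts after Aquarium Transfer ends, so Aquarium Transfer has no further overlaps.
Market Photo starts after Observatory Stop ends.
Every pair is clear; the schedule has no overlaps.

Yes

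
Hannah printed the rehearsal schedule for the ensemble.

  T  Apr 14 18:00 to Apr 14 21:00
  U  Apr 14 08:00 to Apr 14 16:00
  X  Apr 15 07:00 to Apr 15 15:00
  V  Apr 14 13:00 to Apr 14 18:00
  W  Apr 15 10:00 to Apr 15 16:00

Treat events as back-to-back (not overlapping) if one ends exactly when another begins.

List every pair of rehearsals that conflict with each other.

Check each pair: they overlap iff neither finishes before the other starts.
Sorted by start: U, V, T, X, W.
V starts before U ends → U and V overlap.
T starts after U ends, so U has no further overlaps.
T starts exactly when V ends (back-to-back, no overlap), so V has no further overlaps.
X starts after T ends, so T has no further overlaps.
W starts before X ends → X and W overlap.

U & V, W & X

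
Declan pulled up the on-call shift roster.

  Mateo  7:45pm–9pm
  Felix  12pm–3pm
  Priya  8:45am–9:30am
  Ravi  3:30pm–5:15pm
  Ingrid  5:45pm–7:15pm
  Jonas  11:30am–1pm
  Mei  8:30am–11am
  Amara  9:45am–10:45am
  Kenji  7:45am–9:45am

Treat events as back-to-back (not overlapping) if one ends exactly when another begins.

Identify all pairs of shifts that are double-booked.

Sorted by start: Kenji, Mei, Priya, Amara, Jonas, Felix, Ravi, Ingrid, Mateo.
Mei starts before Kenji ends → Kenji and Mei overlap.
Priya starts before Kenji ends → Kenji and Priya overlap.
Amara starts exactly when Kenji ends (back-to-back, no overlap) — done with Kenji.
Priya starts before Mei ends → Mei and Priya overlap.
Amara starts before Mei ends → Mei and Amara overlap.
Jonas starts after Mei ends — done with Mei.
Amara starts after Priya ends — done with Priya.
Jonas starts after Amara ends — done with Amara.
Felix starts before Jonas ends → Jonas and Felix overlap.
Ravi starts after Jonas ends — done with Jonas.
Ravi starts after Felix ends — done with Felix.
Ingrid starts after Ravi ends — done with Ravi.
Mateo starts after Ingrid ends.

Amara & Mei, Felix & Jonas, Kenji & Mei, Kenji & Priya, Mei & Priya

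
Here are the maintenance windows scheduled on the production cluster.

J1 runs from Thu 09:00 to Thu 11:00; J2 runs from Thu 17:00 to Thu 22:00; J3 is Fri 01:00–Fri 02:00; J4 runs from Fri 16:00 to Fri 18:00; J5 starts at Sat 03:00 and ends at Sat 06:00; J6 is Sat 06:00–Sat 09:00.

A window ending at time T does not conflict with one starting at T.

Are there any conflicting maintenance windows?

No

Sorted by start: J1, J2, J3, J4, J5, J6.
J2 starts after J1 ends, so nothing later overlaps J1 either.
J3 starts after J2 ends, so nothing later overlaps J2 either.
J4 starts after J3 ends, so nothing later overlaps J3 either.
J5 starts after J4 ends, so nothing later overlaps J4 either.
J6 starts exactly when J5 ends (back-to-back, no overlap).
Every pair is clear; the schedule has no overlaps.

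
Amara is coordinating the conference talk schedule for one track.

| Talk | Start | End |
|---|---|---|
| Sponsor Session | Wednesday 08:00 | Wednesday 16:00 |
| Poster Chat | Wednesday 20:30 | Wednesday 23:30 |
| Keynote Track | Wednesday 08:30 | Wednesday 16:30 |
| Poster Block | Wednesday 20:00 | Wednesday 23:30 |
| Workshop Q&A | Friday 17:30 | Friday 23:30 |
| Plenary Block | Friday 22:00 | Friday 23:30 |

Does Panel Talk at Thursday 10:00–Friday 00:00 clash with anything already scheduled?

Sponsor Session: ends Wednesday 16:00 at or before Panel Talk starts Thursday 10:00 → clear.
Keynote Track: ends Wednesday 16:30 at or before Panel Talk starts Thursday 10:00 → clear.
Poster Block: ends Wednesday 23:30 at or before Panel Talk starts Thursday 10:00 → clear.
Poster Chat: ends Wednesday 23:30 at or before Panel Talk starts Thursday 10:00 → clear.
Workshop Q&A: starts Friday 17:30 at or after Panel Talk ends Friday 00:00 → clear.
Plenary Block: starts Friday 22:00 at or after Panel Talk ends Friday 00:00 → clear.

No — it doesn't clash with anything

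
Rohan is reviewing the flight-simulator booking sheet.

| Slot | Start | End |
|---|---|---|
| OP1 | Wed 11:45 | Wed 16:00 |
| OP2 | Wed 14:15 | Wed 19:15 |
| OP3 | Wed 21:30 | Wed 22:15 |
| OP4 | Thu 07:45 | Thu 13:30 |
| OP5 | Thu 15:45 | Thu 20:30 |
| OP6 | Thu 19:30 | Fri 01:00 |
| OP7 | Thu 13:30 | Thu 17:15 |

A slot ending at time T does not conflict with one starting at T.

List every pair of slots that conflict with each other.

OP1 & OP2, OP5 & OP6, OP5 & OP7

Sorted by start: OP1, OP2, OP3, OP4, OP7, OP5, OP6.
OP2 starts before OP1 ends → OP1 and OP2 overlap.
OP3 starts after OP1 ends, so OP1 has no further overlaps.
OP3 starts after OP2 ends, so OP2 has no further overlaps.
OP4 starts after OP3 ends, so OP3 has no further overlaps.
OP7 starts exactly when OP4 ends (back-to-back, no overlap), so OP4 has no further overlaps.
OP5 starts before OP7 ends → OP7 and OP5 overlap.
OP6 starts after OP7 ends.
OP6 starts before OP5 ends → OP5 and OP6 overlap.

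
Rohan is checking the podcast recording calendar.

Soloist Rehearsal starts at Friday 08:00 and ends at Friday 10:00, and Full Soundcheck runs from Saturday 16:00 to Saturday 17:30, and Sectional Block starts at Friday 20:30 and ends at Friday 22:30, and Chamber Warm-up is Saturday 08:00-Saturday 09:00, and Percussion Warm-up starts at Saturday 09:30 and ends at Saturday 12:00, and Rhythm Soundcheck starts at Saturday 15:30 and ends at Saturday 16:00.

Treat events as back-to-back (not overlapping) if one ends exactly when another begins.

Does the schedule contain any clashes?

No

Two intervals overlap when each starts before the other ends.
Sorted by start: Soloist Rehearsal, Sectional Block, Chamber Warm-up, Percussion Warm-up, Rhythm Soundcheck, Full Soundcheck.
Sectional Block starts after Soloist Rehearsal ends, so nothing later overlaps Soloist Rehearsal either.
Chamber Warm-up starts after Sectional Block ends, so nothing later overlaps Sectional Block either.
Percussion Warm-up starts after Chamber Warm-up ends, so nothing later overlaps Chamber Warm-up either.
Rhythm Soundcheck starts after Percussion Warm-up ends, so nothing later overlaps Percussion Warm-up either.
Full Soundcheck starts exactly when Rhythm Soundcheck ends (back-to-back, no overlap).
Every pair is clear; the schedule has no overlaps.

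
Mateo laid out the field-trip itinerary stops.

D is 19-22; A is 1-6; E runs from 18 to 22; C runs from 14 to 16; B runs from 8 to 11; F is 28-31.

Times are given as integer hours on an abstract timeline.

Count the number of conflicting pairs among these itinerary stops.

1

Two intervals overlap when each starts before the other ends.
Sorted by start: A, B, C, E, D, F.
B starts after A ends, so nothing later overlaps A either.
C starts after B ends, so nothing later overlaps B either.
E starts after C ends, so nothing later overlaps C either.
D starts before E ends → E and D overlap.
F starts after E ends.
F starts after D ends.
Overlapping pairs: D & E — 1 in total.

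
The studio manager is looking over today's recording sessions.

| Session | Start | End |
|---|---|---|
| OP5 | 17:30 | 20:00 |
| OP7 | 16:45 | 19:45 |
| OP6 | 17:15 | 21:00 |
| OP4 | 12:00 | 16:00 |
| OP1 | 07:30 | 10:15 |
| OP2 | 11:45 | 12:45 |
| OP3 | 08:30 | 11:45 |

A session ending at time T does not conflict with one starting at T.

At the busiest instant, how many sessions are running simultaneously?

Sort all start/end points and keep a running count:
07:30 start OP1 → 1
08:30 start OP3 → 2
10:15 end OP1 → 1
11:45 end OP3 → 0
11:45 start OP2 → 1
12:00 start OP4 → 2
12:45 end OP2 → 1
16:00 end OP4 → 0
16:45 start OP7 → 1
17:15 start OP6 → 2
17:30 start OP5 → 3
19:45 end OP7 → 2
20:00 end OP5 → 1
21:00 end OP6 → 0
Peak is 3, at 17:30 (OP5, OP6, OP7).

3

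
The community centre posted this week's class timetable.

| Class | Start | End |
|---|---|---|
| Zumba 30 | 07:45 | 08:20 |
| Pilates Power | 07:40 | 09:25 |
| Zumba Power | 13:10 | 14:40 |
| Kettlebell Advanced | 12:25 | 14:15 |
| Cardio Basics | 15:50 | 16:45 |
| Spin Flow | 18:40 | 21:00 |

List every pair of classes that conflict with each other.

Kettlebell Advanced & Zumba Power, Pilates Power & Zumba 30

Check each pair: they overlap iff neither finishes before the other starts.
Sorted by start: Pilates Power, Zumba 30, Kettlebell Advanced, Zumba Power, Cardio Basics, Spin Flow.
Zumba 30 starts before Pilates Power ends → Pilates Power and Zumba 30 overlap.
Kettlebell Advanced starts after Pilates Power ends, so Pilates Power has no further overlaps.
Kettlebell Advanced starts after Zumba 30 ends, so Zumba 30 has no further overlaps.
Zumba Power starts before Kettlebell Advanced ends → Kettlebell Advanced and Zumba Power overlap.
Cardio Basics starts after Kettlebell Advanced ends, so Kettlebell Advanced has no further overlaps.
Cardio Basics starts after Zumba Power ends, so Zumba Power has no further overlaps.
Spin Flow starts after Cardio Basics ends.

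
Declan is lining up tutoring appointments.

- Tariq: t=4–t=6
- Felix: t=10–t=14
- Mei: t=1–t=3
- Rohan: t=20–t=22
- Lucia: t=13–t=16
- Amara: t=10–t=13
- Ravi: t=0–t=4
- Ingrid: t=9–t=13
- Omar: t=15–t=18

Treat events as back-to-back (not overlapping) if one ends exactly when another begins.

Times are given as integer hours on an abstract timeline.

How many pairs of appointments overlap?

Sorted by start: Ravi, Mei, Tariq, Ingrid, Amara, Felix, Lucia, Omar, Rohan.
Mei starts before Ravi ends → Ravi and Mei overlap.
Tariq starts exactly when Ravi ends (back-to-back, no overlap), so Ravi has no further overlaps.
Tariq starts after Mei ends, so Mei has no further overlaps.
Ingrid starts after Tariq ends, so Tariq has no further overlaps.
Amara starts before Ingrid ends → Ingrid and Amara overlap.
Felix starts before Ingrid ends → Ingrid and Felix overlap.
Lucia starts exactly when Ingrid ends (back-to-back, no overlap), so Ingrid has no further overlaps.
Felix starts before Amara ends → Amara and Felix overlap.
Lucia starts exactly when Amara ends (back-to-back, no overlap), so Amara has no further overlaps.
Lucia starts before Felix ends → Felix and Lucia overlap.
Omar starts after Felix ends, so Felix has no further overlaps.
Omar starts before Lucia ends → Lucia and Omar overlap.
Rohan starts after Lucia ends.
Rohan starts after Omar ends.
Overlapping pairs: Amara & Felix, Amara & Ingrid, Felix & Ingrid, Felix & Lucia, Lucia & Omar, Mei & Ravi — 6 in total.

6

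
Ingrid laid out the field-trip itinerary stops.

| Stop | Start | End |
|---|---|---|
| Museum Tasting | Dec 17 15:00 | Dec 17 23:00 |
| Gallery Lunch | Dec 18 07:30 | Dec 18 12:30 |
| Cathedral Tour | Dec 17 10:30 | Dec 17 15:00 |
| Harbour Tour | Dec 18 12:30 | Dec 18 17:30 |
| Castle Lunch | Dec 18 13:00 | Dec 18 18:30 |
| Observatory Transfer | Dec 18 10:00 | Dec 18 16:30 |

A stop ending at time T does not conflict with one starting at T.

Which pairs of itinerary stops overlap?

Sorted by start: Cathedral Tour, Museum Tasting, Gallery Lunch, Observatory Transfer, Harbour Tour, Castle Lunch.
Museum Tasting starts exactly when Cathedral Tour ends (back-to-back, no overlap) — done with Cathedral Tour.
Gallery Lunch starts after Museum Tasting ends — done with Museum Tasting.
Observatory Transfer starts before Gallery Lunch ends → Gallery Lunch and Observatory Transfer overlap.
Harbour Tour starts exactly when Gallery Lunch ends (back-to-back, no overlap) — done with Gallery Lunch.
Harbour Tour starts before Observatory Transfer ends → Observatory Transfer and Harbour Tour overlap.
Castle Lunch starts before Observatory Transfer ends → Observatory Transfer and Castle Lunch overlap.
Castle Lunch starts before Harbour Tour ends → Harbour Tour and Castle Lunch overlap.

Castle Lunch & Harbour Tour, Castle Lunch & Observatory Transfer, Gallery Lunch & Observatory Transfer, Harbour Tour & Observatory Transfer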